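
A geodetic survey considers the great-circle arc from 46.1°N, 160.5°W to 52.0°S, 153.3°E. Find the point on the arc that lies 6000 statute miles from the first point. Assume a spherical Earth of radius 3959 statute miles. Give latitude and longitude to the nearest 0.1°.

≈ 35.1°S, 165.2°E

Convert each endpoint to a unit vector on the sphere (x = cos φ cos λ, y = cos φ sin λ, z = sin φ).
The central angle between the endpoints is δ = arccos(p₁·p₂) ≈ 1.847 rad (105.8°). The total great-circle distance is δ·R ≈ 1.847 × 3959 ≈ 7311 mi, so the target fraction is f = 6000/7311 ≈ 0.821.
Interpolate at f ≈ 0.821 with slerp weights a = sin((1−f)δ)/sin δ ≈ 0.338, b = sin(fδ)/sin δ ≈ 1.038.
p = a·p₁ + b·p₂ ≈ (-0.792, 0.209, -0.574); φ = arcsin(p_z) ≈ -35.05°, λ = atan2(p_y, p_x) ≈ 165.22°.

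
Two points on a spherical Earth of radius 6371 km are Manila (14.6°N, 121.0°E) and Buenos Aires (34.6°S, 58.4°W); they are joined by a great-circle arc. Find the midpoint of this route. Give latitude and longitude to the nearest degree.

≈ 65°S, 118°E

From cos δ = sin φ₁ sin φ₂ + cos φ₁ cos φ₂ cos Δλ, the central angle is δ ≈ 2.792 rad (160.0°).
Interpolate at f = 1/2 with slerp weights a = sin((1−f)δ)/sin δ ≈ 2.878, b = sin(fδ)/sin δ ≈ 2.878.
p = a·p₁ + b·p₂ ≈ (-0.193, 0.370, -0.909); φ = arcsin(p_z) ≈ -65.35°, λ = atan2(p_y, p_x) ≈ 117.59°.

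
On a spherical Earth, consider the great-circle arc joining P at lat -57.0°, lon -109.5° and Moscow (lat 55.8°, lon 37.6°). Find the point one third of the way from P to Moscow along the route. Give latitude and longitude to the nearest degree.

Convert each endpoint to a unit vector on the sphere (x = cos φ cos λ, y = cos φ sin λ, z = sin φ).
The central angle between the endpoints is δ = arccos(p₁·p₂) ≈ 2.826 rad (161.9°).
Interpolate at f = 1/3 with slerp weights a = sin((1−f)δ)/sin δ ≈ 3.067, b = sin(fδ)/sin δ ≈ 2.608.
p = a·p₁ + b·p₂ ≈ (0.604, -0.680, -0.416); φ = arcsin(p_z) ≈ -24.56°, λ = atan2(p_y, p_x) ≈ -48.42°.

≈ lat -25°, lon -48°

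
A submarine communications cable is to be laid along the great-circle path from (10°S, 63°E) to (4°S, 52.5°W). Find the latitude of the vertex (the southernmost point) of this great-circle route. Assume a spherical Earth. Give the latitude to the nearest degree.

The great circle lies in the plane with unit normal n̂ = (p₁ × p₂)/|p₁ × p₂|.
Here n̂_z ≈ -0.973; the vertex latitude is φ_max = arccos|n̂_z| ≈ 13.5°.
Check via Clairaut: cos φ_max = |cos φ₁| · sin C = cos(10.0°)·sin(99.0°) ≈ 0.973, again giving ≈ 13.5°.

≈ 13°S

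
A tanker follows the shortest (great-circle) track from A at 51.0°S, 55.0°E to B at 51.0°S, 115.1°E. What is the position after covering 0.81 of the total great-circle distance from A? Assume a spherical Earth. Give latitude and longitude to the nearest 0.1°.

Convert each endpoint to a unit vector on the sphere (x = cos φ cos λ, y = cos φ sin λ, z = sin φ).
The central angle between the endpoints is δ = arccos(p₁·p₂) ≈ 0.641 rad (36.7°).
Interpolate at f = 0.81 with slerp weights a = sin((1−f)δ)/sin δ ≈ 0.203, b = sin(fδ)/sin δ ≈ 0.830.
p = a·p₁ + b·p₂ ≈ (-0.148, 0.578, -0.803); φ = arcsin(p_z) ≈ -53.39°, λ = atan2(p_y, p_x) ≈ 104.39°.

≈ 53.4°S, 104.4°E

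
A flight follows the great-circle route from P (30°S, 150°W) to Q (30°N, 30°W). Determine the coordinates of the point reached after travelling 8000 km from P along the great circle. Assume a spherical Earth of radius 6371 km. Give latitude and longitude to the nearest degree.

The haversine formula gives a central angle δ ≈ 2.246 rad (128.7°) between the endpoints. The total great-circle distance is δ·R ≈ 2.246 × 6371 ≈ 14309 km, so the target fraction is f = 8000/14309 ≈ 0.559.
Interpolate at f ≈ 0.559 with slerp weights a = sin((1−f)δ)/sin δ ≈ 1.071, b = sin(fδ)/sin δ ≈ 1.218.
p = a·p₁ + b·p₂ ≈ (0.110, -0.991, 0.073); φ = arcsin(p_z) ≈ 4.21°, λ = atan2(p_y, p_x) ≈ -83.66°.

≈ (4°N, 84°W)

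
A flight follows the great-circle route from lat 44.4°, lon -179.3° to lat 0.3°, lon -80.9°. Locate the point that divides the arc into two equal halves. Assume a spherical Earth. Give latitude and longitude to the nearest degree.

≈ lat 32°, lon -119°

Write both endpoints as unit vectors p₁, p₂ with components (cos φ cos λ, cos φ sin λ, sin φ).
The central angle between the endpoints is δ = arccos(p₁·p₂) ≈ 1.672 rad (95.8°).
Interpolate at f = 1/2 with slerp weights a = sin((1−f)δ)/sin δ ≈ 0.746, b = sin(fδ)/sin δ ≈ 0.746.
p = a·p₁ + b·p₂ ≈ (-0.415, -0.743, 0.526); φ = arcsin(p_z) ≈ 31.71°, λ = atan2(p_y, p_x) ≈ -119.18°.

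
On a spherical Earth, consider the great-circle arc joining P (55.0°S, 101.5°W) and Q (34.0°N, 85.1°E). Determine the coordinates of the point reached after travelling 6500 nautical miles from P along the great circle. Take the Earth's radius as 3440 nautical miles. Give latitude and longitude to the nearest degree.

The haversine formula gives a central angle δ ≈ 2.766 rad (158.5°) between the endpoints. The total great-circle distance is δ·R ≈ 2.766 × 3440 ≈ 9516 nmi, so the target fraction is f = 6500/9516 ≈ 0.683.
Interpolate at f ≈ 0.683 with slerp weights a = sin((1−f)δ)/sin δ ≈ 2.098, b = sin(fδ)/sin δ ≈ 2.591.
p = a·p₁ + b·p₂ ≈ (-0.056, 0.961, -0.269); φ = arcsin(p_z) ≈ -15.62°, λ = atan2(p_y, p_x) ≈ 93.36°.

≈ (16°S, 93°E)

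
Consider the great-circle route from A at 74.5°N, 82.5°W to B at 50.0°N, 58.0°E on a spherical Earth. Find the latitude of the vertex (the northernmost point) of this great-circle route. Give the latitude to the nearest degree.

The great circle lies in the plane with unit normal n̂ = (p₁ × p₂)/|p₁ × p₂|.
Here n̂_z ≈ +0.137; the vertex latitude is φ_max = arccos|n̂_z| ≈ 82.1°.
Check via Clairaut: cos φ_max = |cos φ₁| · sin C = cos(74.5°)·sin(30.9°) ≈ 0.137, again giving ≈ 82.1°.

≈ 82°N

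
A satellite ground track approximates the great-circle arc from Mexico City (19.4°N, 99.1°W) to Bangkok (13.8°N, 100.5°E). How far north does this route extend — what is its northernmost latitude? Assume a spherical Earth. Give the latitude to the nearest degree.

The great circle lies in the plane with unit normal n̂ = (p₁ × p₂)/|p₁ × p₂|.
Here n̂_z ≈ -0.495; the vertex latitude is φ_max = arccos|n̂_z| ≈ 60.4°.

≈ 60°N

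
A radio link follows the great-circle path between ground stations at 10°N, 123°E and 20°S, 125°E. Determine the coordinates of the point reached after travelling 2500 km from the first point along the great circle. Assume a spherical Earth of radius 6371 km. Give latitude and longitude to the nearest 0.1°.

≈ 12.4°S, 124.5°E

The haversine formula gives a central angle δ ≈ 0.525 rad (30.1°) between the endpoints. The total great-circle distance is δ·R ≈ 0.525 × 6371 ≈ 3343 km, so the target fraction is f = 2500/3343 ≈ 0.748.
Interpolate at f ≈ 0.748 with slerp weights a = sin((1−f)δ)/sin δ ≈ 0.263, b = sin(fδ)/sin δ ≈ 0.763.
p = a·p₁ + b·p₂ ≈ (-0.553, 0.805, -0.215); φ = arcsin(p_z) ≈ -12.44°, λ = atan2(p_y, p_x) ≈ 124.47°.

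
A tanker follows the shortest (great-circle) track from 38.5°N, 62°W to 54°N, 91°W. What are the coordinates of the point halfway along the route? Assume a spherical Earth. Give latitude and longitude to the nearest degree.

≈ 47°N, 74°W

Write both endpoints as unit vectors p₁, p₂ with components (cos φ cos λ, cos φ sin λ, sin φ).
The central angle between the endpoints is δ = arccos(p₁·p₂) ≈ 0.437 rad (25.0°).
Interpolate at f = 1/2 with slerp weights a = sin((1−f)δ)/sin δ ≈ 0.512, b = sin(fδ)/sin δ ≈ 0.512.
p = a·p₁ + b·p₂ ≈ (0.183, -0.655, 0.733); φ = arcsin(p_z) ≈ 47.16°, λ = atan2(p_y, p_x) ≈ -74.39°.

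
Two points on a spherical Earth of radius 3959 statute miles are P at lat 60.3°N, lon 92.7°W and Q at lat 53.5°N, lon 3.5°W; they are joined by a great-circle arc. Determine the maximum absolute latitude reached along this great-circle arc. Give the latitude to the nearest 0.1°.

The great circle lies in the plane with unit normal n̂ = (p₁ × p₂)/|p₁ × p₂|.
Here n̂_z ≈ +0.414; the vertex latitude is φ_max = arccos|n̂_z| ≈ 65.5°.
Check via Clairaut: cos φ_max = |cos φ₁| · sin C = cos(60.3°)·sin(56.7°) ≈ 0.414, again giving ≈ 65.5°.

≈ 65.5°N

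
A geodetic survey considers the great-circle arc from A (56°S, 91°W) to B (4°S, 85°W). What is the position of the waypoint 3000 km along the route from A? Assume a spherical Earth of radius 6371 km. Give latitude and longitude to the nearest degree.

≈ (29°S, 87°W)

Write both endpoints as unit vectors p₁, p₂ with components (cos φ cos λ, cos φ sin λ, sin φ).
The central angle between the endpoints is δ = arccos(p₁·p₂) ≈ 0.911 rad (52.2°). The total great-circle distance is δ·R ≈ 0.911 × 6371 ≈ 5807 km, so the target fraction is f = 3000/5807 ≈ 0.517.
Interpolate at f ≈ 0.517 with slerp weights a = sin((1−f)δ)/sin δ ≈ 0.540, b = sin(fδ)/sin δ ≈ 0.574.
p = a·p₁ + b·p₂ ≈ (0.045, -0.872, -0.487); φ = arcsin(p_z) ≈ -29.17°, λ = atan2(p_y, p_x) ≈ -87.07°.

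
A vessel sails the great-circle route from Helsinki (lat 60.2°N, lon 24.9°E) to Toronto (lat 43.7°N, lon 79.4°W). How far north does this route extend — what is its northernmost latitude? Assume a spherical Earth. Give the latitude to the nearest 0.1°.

The great circle lies in the plane with unit normal n̂ = (p₁ × p₂)/|p₁ × p₂|.
Here n̂_z ≈ -0.405; the vertex latitude is φ_max = arccos|n̂_z| ≈ 66.1°.

≈ 66.1°N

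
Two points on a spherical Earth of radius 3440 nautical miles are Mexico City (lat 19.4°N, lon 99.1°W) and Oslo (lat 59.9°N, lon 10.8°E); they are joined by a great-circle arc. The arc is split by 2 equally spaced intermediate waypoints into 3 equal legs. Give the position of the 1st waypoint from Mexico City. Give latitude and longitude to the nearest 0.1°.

Convert each endpoint to a unit vector on the sphere (x = cos φ cos λ, y = cos φ sin λ, z = sin φ).
The central angle between the endpoints is δ = arccos(p₁·p₂) ≈ 1.444 rad (82.7°).
Interpolate at f = 1/3 with slerp weights a = sin((1−f)δ)/sin δ ≈ 0.827, b = sin(fδ)/sin δ ≈ 0.467.
p = a·p₁ + b·p₂ ≈ (0.106, -0.727, 0.679); φ = arcsin(p_z) ≈ 42.74°, λ = atan2(p_y, p_x) ≈ -81.66°.

≈ lat 42.7°N, lon 81.7°W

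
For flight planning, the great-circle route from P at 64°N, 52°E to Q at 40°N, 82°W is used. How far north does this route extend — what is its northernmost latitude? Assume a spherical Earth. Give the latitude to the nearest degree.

≈ 75°N

The great circle lies in the plane with unit normal n̂ = (p₁ × p₂)/|p₁ × p₂|.
Here n̂_z ≈ -0.257; the vertex latitude is φ_max = arccos|n̂_z| ≈ 75.1°.
Check via Clairaut: cos φ_max = |cos φ₁| · sin C = cos(64.0°)·sin(35.9°) ≈ 0.257, again giving ≈ 75.1°.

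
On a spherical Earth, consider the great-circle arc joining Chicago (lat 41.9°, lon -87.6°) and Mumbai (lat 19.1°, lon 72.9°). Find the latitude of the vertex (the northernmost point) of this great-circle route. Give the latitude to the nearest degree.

The great circle lies in the plane with unit normal n̂ = (p₁ × p₂)/|p₁ × p₂|.
Here n̂_z ≈ +0.262; the vertex latitude is φ_max = arccos|n̂_z| ≈ 74.8°.

≈ 75°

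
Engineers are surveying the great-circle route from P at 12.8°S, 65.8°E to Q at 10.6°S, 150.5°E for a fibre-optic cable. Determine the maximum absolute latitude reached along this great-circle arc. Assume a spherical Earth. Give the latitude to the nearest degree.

≈ 16°S

The great circle lies in the plane with unit normal n̂ = (p₁ × p₂)/|p₁ × p₂|.
Here n̂_z ≈ +0.962; the vertex latitude is φ_max = arccos|n̂_z| ≈ 15.7°.
Check via Clairaut: cos φ_max = |cos φ₁| · sin C = cos(12.8°)·sin(99.2°) ≈ 0.962, again giving ≈ 15.7°.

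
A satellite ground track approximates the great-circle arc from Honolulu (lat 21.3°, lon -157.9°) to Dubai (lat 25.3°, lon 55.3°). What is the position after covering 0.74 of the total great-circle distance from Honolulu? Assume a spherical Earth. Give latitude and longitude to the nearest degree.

Write both endpoints as unit vectors p₁, p₂ with components (cos φ cos λ, cos φ sin λ, sin φ).
The central angle between the endpoints is δ = arccos(p₁·p₂) ≈ 2.153 rad (123.3°).
Interpolate at f = 0.74 with slerp weights a = sin((1−f)δ)/sin δ ≈ 0.636, b = sin(fδ)/sin δ ≈ 1.197.
p = a·p₁ + b·p₂ ≈ (0.067, 0.667, 0.742); φ = arcsin(p_z) ≈ 47.92°, λ = atan2(p_y, p_x) ≈ 84.24°.

≈ lat 48°, lon 84°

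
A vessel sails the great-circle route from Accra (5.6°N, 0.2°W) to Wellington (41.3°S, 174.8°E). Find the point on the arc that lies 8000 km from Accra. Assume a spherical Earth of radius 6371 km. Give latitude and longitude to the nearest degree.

≈ 66°S, 15°E

Convert each endpoint to a unit vector on the sphere (x = cos φ cos λ, y = cos φ sin λ, z = sin φ).
The central angle between the endpoints is δ = arccos(p₁·p₂) ≈ 2.514 rad (144.0°). The total great-circle distance is δ·R ≈ 2.514 × 6371 ≈ 16014 km, so the target fraction is f = 8000/16014 ≈ 0.500.
Interpolate at f ≈ 0.500 with slerp weights a = sin((1−f)δ)/sin δ ≈ 1.620, b = sin(fδ)/sin δ ≈ 1.618.
p = a·p₁ + b·p₂ ≈ (0.401, 0.105, -0.910); φ = arcsin(p_z) ≈ -65.52°, λ = atan2(p_y, p_x) ≈ 14.62°.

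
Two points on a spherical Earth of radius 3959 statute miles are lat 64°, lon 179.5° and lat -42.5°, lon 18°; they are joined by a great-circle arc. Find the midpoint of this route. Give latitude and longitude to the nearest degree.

≈ lat 33°, lon 41°

Convert each endpoint to a unit vector on the sphere (x = cos φ cos λ, y = cos φ sin λ, z = sin φ).
The central angle between the endpoints is δ = arccos(p₁·p₂) ≈ 2.723 rad (156.0°).
Interpolate at f = 1/2 with slerp weights a = sin((1−f)δ)/sin δ ≈ 2.407, b = sin(fδ)/sin δ ≈ 2.407.
p = a·p₁ + b·p₂ ≈ (0.633, 0.558, 0.537); φ = arcsin(p_z) ≈ 32.50°, λ = atan2(p_y, p_x) ≈ 41.39°.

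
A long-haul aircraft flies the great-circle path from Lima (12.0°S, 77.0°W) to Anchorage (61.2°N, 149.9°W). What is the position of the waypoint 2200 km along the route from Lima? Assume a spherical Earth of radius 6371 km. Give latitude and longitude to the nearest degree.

Convert each endpoint to a unit vector on the sphere (x = cos φ cos λ, y = cos φ sin λ, z = sin φ).
The central angle between the endpoints is δ = arccos(p₁·p₂) ≈ 1.614 rad (92.5°). The total great-circle distance is δ·R ≈ 1.614 × 6371 ≈ 10286 km, so the target fraction is f = 2200/10286 ≈ 0.214.
Interpolate at f ≈ 0.214 with slerp weights a = sin((1−f)δ)/sin δ ≈ 0.956, b = sin(fδ)/sin δ ≈ 0.339.
p = a·p₁ + b·p₂ ≈ (0.069, -0.993, 0.098); φ = arcsin(p_z) ≈ 5.64°, λ = atan2(p_y, p_x) ≈ -86.02°.

≈ (6°N, 86°W)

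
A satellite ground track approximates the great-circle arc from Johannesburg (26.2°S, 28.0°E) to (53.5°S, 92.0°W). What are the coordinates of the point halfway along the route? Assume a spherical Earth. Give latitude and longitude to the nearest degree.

≈ (58°S, 13°W)

Convert each endpoint to a unit vector on the sphere (x = cos φ cos λ, y = cos φ sin λ, z = sin φ).
The central angle between the endpoints is δ = arccos(p₁·p₂) ≈ 1.483 rad (84.9°).
Interpolate at f = 1/2 with slerp weights a = sin((1−f)δ)/sin δ ≈ 0.678, b = sin(fδ)/sin δ ≈ 0.678.
p = a·p₁ + b·p₂ ≈ (0.523, -0.117, -0.844); φ = arcsin(p_z) ≈ -57.59°, λ = atan2(p_y, p_x) ≈ -12.66°.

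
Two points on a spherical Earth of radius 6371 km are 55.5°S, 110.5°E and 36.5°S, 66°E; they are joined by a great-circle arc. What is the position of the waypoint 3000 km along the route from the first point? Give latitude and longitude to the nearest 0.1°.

Write both endpoints as unit vectors p₁, p₂ with components (cos φ cos λ, cos φ sin λ, sin φ).
The central angle between the endpoints is δ = arccos(p₁·p₂) ≈ 0.618 rad (35.4°). The total great-circle distance is δ·R ≈ 0.618 × 6371 ≈ 3938 km, so the target fraction is f = 3000/3938 ≈ 0.762.
Interpolate at f ≈ 0.762 with slerp weights a = sin((1−f)δ)/sin δ ≈ 0.253, b = sin(fδ)/sin δ ≈ 0.783.
p = a·p₁ + b·p₂ ≈ (0.206, 0.709, -0.674); φ = arcsin(p_z) ≈ -42.40°, λ = atan2(p_y, p_x) ≈ 73.82°.

≈ 42.4°S, 73.8°E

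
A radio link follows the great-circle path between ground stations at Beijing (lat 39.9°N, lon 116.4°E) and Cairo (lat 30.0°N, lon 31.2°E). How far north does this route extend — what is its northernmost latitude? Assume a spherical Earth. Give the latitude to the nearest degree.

≈ 44°N

The great circle lies in the plane with unit normal n̂ = (p₁ × p₂)/|p₁ × p₂|.
Here n̂_z ≈ -0.715; the vertex latitude is φ_max = arccos|n̂_z| ≈ 44.4°.
Check via Clairaut: cos φ_max = |cos φ₁| · sin C = cos(39.9°)·sin(68.7°) ≈ 0.715, again giving ≈ 44.4°.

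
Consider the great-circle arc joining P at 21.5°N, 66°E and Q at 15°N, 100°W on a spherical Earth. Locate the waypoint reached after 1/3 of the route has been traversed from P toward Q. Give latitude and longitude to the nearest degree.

Convert each endpoint to a unit vector on the sphere (x = cos φ cos λ, y = cos φ sin λ, z = sin φ).
The central angle between the endpoints is δ = arccos(p₁·p₂) ≈ 2.461 rad (141.0°).
Interpolate at f = 1/3 with slerp weights a = sin((1−f)δ)/sin δ ≈ 1.585, b = sin(fδ)/sin δ ≈ 1.162.
p = a·p₁ + b·p₂ ≈ (0.405, 0.242, 0.882); φ = arcsin(p_z) ≈ 61.86°, λ = atan2(p_y, p_x) ≈ 30.85°.

≈ 62°N, 31°E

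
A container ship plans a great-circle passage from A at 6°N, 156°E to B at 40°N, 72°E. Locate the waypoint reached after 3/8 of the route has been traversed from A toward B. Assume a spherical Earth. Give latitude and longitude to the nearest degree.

≈ 24°N, 131°E

From cos δ = sin φ₁ sin φ₂ + cos φ₁ cos φ₂ cos Δλ, the central angle is δ ≈ 1.423 rad (81.6°).
Interpolate at f = 3/8 with slerp weights a = sin((1−f)δ)/sin δ ≈ 0.785, b = sin(fδ)/sin δ ≈ 0.514.
p = a·p₁ + b·p₂ ≈ (-0.592, 0.692, 0.413); φ = arcsin(p_z) ≈ 24.38°, λ = atan2(p_y, p_x) ≈ 130.52°.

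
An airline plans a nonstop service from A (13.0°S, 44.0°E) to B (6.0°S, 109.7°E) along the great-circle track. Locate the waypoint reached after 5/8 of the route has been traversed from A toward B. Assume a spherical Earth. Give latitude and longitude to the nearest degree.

≈ (10°S, 85°E)

Convert each endpoint to a unit vector on the sphere (x = cos φ cos λ, y = cos φ sin λ, z = sin φ).
The central angle between the endpoints is δ = arccos(p₁·p₂) ≈ 1.135 rad (65.0°).
Interpolate at f = 5/8 with slerp weights a = sin((1−f)δ)/sin δ ≈ 0.455, b = sin(fδ)/sin δ ≈ 0.718.
p = a·p₁ + b·p₂ ≈ (0.078, 0.981, -0.178); φ = arcsin(p_z) ≈ -10.23°, λ = atan2(p_y, p_x) ≈ 85.43°.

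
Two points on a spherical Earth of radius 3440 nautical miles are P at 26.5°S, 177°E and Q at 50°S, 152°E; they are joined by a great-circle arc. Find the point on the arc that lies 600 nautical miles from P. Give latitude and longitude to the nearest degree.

Convert each endpoint to a unit vector on the sphere (x = cos φ cos λ, y = cos φ sin λ, z = sin φ).
The central angle between the endpoints is δ = arccos(p₁·p₂) ≈ 0.529 rad (30.3°). The total great-circle distance is δ·R ≈ 0.529 × 3440 ≈ 1821 nmi, so the target fraction is f = 600/1821 ≈ 0.330.
Interpolate at f ≈ 0.330 with slerp weights a = sin((1−f)δ)/sin δ ≈ 0.688, b = sin(fδ)/sin δ ≈ 0.344.
p = a·p₁ + b·p₂ ≈ (-0.810, 0.136, -0.570); φ = arcsin(p_z) ≈ -34.77°, λ = atan2(p_y, p_x) ≈ 170.47°.

≈ 35°S, 170°E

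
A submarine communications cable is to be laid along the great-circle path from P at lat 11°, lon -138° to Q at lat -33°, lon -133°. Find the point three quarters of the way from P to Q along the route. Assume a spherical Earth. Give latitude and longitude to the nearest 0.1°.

Write both endpoints as unit vectors p₁, p₂ with components (cos φ cos λ, cos φ sin λ, sin φ).
The central angle between the endpoints is δ = arccos(p₁·p₂) ≈ 0.772 rad (44.3°).
Interpolate at f = 3/4 with slerp weights a = sin((1−f)δ)/sin δ ≈ 0.275, b = sin(fδ)/sin δ ≈ 0.784.
p = a·p₁ + b·p₂ ≈ (-0.649, -0.662, -0.375); φ = arcsin(p_z) ≈ -22.01°, λ = atan2(p_y, p_x) ≈ -134.45°.

≈ lat -22.0°, lon -134.5°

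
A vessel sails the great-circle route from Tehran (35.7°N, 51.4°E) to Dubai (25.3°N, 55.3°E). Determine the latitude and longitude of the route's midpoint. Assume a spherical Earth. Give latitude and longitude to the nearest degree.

Write both endpoints as unit vectors p₁, p₂ with components (cos φ cos λ, cos φ sin λ, sin φ).
The central angle between the endpoints is δ = arccos(p₁·p₂) ≈ 0.191 rad (10.9°).
Interpolate at f = 1/2 with slerp weights a = sin((1−f)δ)/sin δ ≈ 0.502, b = sin(fδ)/sin δ ≈ 0.502.
p = a·p₁ + b·p₂ ≈ (0.513, 0.692, 0.508); φ = arcsin(p_z) ≈ 30.51°, λ = atan2(p_y, p_x) ≈ 53.45°.

≈ 31°N, 53°E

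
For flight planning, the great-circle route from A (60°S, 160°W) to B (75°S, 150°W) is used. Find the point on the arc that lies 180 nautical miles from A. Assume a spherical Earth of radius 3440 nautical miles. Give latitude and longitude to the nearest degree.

≈ (63°S, 159°W)

Convert each endpoint to a unit vector on the sphere (x = cos φ cos λ, y = cos φ sin λ, z = sin φ).
The central angle between the endpoints is δ = arccos(p₁·p₂) ≈ 0.269 rad (15.4°). The total great-circle distance is δ·R ≈ 0.269 × 3440 ≈ 926 nmi, so the target fraction is f = 180/926 ≈ 0.194.
Interpolate at f ≈ 0.194 with slerp weights a = sin((1−f)δ)/sin δ ≈ 0.809, b = sin(fδ)/sin δ ≈ 0.197.
p = a·p₁ + b·p₂ ≈ (-0.424, -0.164, -0.891); φ = arcsin(p_z) ≈ -62.95°, λ = atan2(p_y, p_x) ≈ -158.89°.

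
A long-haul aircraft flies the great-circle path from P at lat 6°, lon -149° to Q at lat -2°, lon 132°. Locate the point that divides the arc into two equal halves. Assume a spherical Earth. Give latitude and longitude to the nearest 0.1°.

Write both endpoints as unit vectors p₁, p₂ with components (cos φ cos λ, cos φ sin λ, sin φ).
The central angle between the endpoints is δ = arccos(p₁·p₂) ≈ 1.384 rad (79.3°).
Interpolate at f = 1/2 with slerp weights a = sin((1−f)δ)/sin δ ≈ 0.649, b = sin(fδ)/sin δ ≈ 0.649.
p = a·p₁ + b·p₂ ≈ (-0.988, 0.150, 0.045); φ = arcsin(p_z) ≈ 2.59°, λ = atan2(p_y, p_x) ≈ 171.38°.

≈ lat 2.6°, lon 171.4°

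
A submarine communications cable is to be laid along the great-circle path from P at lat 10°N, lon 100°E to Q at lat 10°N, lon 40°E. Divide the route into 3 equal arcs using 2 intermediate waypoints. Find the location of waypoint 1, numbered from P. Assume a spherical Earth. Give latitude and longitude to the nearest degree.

≈ lat 11°N, lon 80°E

The haversine formula gives a central angle δ ≈ 1.030 rad (59.0°) between the endpoints.
Interpolate at f = 1/3 with slerp weights a = sin((1−f)δ)/sin δ ≈ 0.739, b = sin(fδ)/sin δ ≈ 0.393.
p = a·p₁ + b·p₂ ≈ (0.170, 0.966, 0.197); φ = arcsin(p_z) ≈ 11.34°, λ = atan2(p_y, p_x) ≈ 80.03°.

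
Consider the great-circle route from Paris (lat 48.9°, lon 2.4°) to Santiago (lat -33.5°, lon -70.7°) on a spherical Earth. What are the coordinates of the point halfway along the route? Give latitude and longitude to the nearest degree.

The haversine formula gives a central angle δ ≈ 1.830 rad (104.9°) between the endpoints.
Interpolate at f = 1/2 with slerp weights a = sin((1−f)δ)/sin δ ≈ 0.820, b = sin(fδ)/sin δ ≈ 0.820.
p = a·p₁ + b·p₂ ≈ (0.765, -0.623, 0.165); φ = arcsin(p_z) ≈ 9.52°, λ = atan2(p_y, p_x) ≈ -39.16°.

≈ lat 10°, lon -39°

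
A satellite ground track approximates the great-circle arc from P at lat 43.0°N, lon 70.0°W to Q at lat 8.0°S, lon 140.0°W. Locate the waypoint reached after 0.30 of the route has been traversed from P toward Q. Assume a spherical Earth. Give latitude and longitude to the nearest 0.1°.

Write both endpoints as unit vectors p₁, p₂ with components (cos φ cos λ, cos φ sin λ, sin φ).
The central angle between the endpoints is δ = arccos(p₁·p₂) ≈ 1.417 rad (81.2°).
Interpolate at f = 0.30 with slerp weights a = sin((1−f)δ)/sin δ ≈ 0.847, b = sin(fδ)/sin δ ≈ 0.417.
p = a·p₁ + b·p₂ ≈ (-0.105, -0.848, 0.520); φ = arcsin(p_z) ≈ 31.31°, λ = atan2(p_y, p_x) ≈ -97.04°.

≈ lat 31.3°N, lon 97.0°W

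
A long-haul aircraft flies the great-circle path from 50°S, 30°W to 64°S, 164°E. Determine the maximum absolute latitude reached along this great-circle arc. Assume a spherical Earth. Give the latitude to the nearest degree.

The great circle lies in the plane with unit normal n̂ = (p₁ × p₂)/|p₁ × p₂|.
Here n̂_z ≈ -0.075; the vertex latitude is φ_max = arccos|n̂_z| ≈ 85.7°.
Check via Clairaut: cos φ_max = |cos φ₁| · sin C = cos(50.0°)·sin(173.3°) ≈ 0.075, again giving ≈ 85.7°.

≈ 86°S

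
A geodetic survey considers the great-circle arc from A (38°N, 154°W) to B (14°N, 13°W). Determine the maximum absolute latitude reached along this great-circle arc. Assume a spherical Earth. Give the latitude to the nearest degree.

≈ 57°N

The great circle lies in the plane with unit normal n̂ = (p₁ × p₂)/|p₁ × p₂|.
Here n̂_z ≈ +0.537; the vertex latitude is φ_max = arccos|n̂_z| ≈ 57.5°.
Check via Clairaut: cos φ_max = |cos φ₁| · sin C = cos(38.0°)·sin(43.0°) ≈ 0.537, again giving ≈ 57.5°.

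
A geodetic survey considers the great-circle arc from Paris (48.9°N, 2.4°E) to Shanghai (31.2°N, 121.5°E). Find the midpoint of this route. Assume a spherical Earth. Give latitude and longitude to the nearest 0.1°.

Convert each endpoint to a unit vector on the sphere (x = cos φ cos λ, y = cos φ sin λ, z = sin φ).
The central angle between the endpoints is δ = arccos(p₁·p₂) ≈ 1.454 rad (83.3°).
Interpolate at f = 1/2 with slerp weights a = sin((1−f)δ)/sin δ ≈ 0.669, b = sin(fδ)/sin δ ≈ 0.669.
p = a·p₁ + b·p₂ ≈ (0.140, 0.506, 0.851); φ = arcsin(p_z) ≈ 58.30°, λ = atan2(p_y, p_x) ≈ 74.50°.

≈ 58.3°N, 74.5°E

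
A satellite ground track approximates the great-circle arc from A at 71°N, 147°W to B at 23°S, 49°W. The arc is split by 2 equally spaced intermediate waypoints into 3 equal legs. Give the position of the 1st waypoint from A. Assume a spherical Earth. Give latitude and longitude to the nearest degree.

≈ 48°N, 80°W

Convert each endpoint to a unit vector on the sphere (x = cos φ cos λ, y = cos φ sin λ, z = sin φ).
The central angle between the endpoints is δ = arccos(p₁·p₂) ≈ 1.995 rad (114.3°).
Interpolate at f = 1/3 with slerp weights a = sin((1−f)δ)/sin δ ≈ 1.065, b = sin(fδ)/sin δ ≈ 0.677.
p = a·p₁ + b·p₂ ≈ (0.118, -0.659, 0.743); φ = arcsin(p_z) ≈ 47.97°, λ = atan2(p_y, p_x) ≈ -79.86°.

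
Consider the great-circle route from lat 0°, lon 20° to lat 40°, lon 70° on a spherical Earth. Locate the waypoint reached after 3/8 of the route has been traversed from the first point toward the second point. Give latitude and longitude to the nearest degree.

≈ lat 17°, lon 36°

Convert each endpoint to a unit vector on the sphere (x = cos φ cos λ, y = cos φ sin λ, z = sin φ).
The central angle between the endpoints is δ = arccos(p₁·p₂) ≈ 1.056 rad (60.5°).
Interpolate at f = 3/8 with slerp weights a = sin((1−f)δ)/sin δ ≈ 0.704, b = sin(fδ)/sin δ ≈ 0.443.
p = a·p₁ + b·p₂ ≈ (0.778, 0.560, 0.285); φ = arcsin(p_z) ≈ 16.55°, λ = atan2(p_y, p_x) ≈ 35.74°.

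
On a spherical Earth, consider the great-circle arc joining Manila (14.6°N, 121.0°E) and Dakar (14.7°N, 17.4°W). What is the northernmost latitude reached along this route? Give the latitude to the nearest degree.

The great circle lies in the plane with unit normal n̂ = (p₁ × p₂)/|p₁ × p₂|.
Here n̂_z ≈ -0.805; the vertex latitude is φ_max = arccos|n̂_z| ≈ 36.4°.
Check via Clairaut: cos φ_max = |cos φ₁| · sin C = cos(14.6°)·sin(56.3°) ≈ 0.805, again giving ≈ 36.4°.

≈ 36°N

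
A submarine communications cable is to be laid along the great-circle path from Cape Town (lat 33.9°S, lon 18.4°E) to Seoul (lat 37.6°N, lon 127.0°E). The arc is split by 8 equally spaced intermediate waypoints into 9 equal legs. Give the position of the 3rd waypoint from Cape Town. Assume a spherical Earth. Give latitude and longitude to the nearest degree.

≈ lat 10°S, lon 55°E

The haversine formula gives a central angle δ ≈ 2.153 rad (123.4°) between the endpoints.
Interpolate at f = 3/9 with slerp weights a = sin((1−f)δ)/sin δ ≈ 1.186, b = sin(fδ)/sin δ ≈ 0.788.
p = a·p₁ + b·p₂ ≈ (0.559, 0.809, -0.181); φ = arcsin(p_z) ≈ -10.44°, λ = atan2(p_y, p_x) ≈ 55.36°.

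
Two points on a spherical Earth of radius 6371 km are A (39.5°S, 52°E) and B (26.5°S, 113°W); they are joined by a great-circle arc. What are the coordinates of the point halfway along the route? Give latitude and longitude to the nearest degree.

≈ (77°S, 60°W)

Write both endpoints as unit vectors p₁, p₂ with components (cos φ cos λ, cos φ sin λ, sin φ).
The central angle between the endpoints is δ = arccos(p₁·p₂) ≈ 1.964 rad (112.5°).
Interpolate at f = 1/2 with slerp weights a = sin((1−f)δ)/sin δ ≈ 0.900, b = sin(fδ)/sin δ ≈ 0.900.
p = a·p₁ + b·p₂ ≈ (0.113, -0.194, -0.974); φ = arcsin(p_z) ≈ -77.02°, λ = atan2(p_y, p_x) ≈ -59.84°.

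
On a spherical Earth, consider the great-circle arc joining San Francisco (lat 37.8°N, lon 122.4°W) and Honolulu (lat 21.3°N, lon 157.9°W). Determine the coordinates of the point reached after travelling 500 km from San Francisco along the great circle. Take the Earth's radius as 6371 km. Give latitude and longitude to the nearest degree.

≈ lat 36°N, lon 128°W

From cos δ = sin φ₁ sin φ₂ + cos φ₁ cos φ₂ cos Δλ, the central angle is δ ≈ 0.606 rad (34.7°). The total great-circle distance is δ·R ≈ 0.606 × 6371 ≈ 3860 km, so the target fraction is f = 500/3860 ≈ 0.130.
Interpolate at f ≈ 0.130 with slerp weights a = sin((1−f)δ)/sin δ ≈ 0.884, b = sin(fδ)/sin δ ≈ 0.138.
p = a·p₁ + b·p₂ ≈ (-0.493, -0.638, 0.592); φ = arcsin(p_z) ≈ 36.28°, λ = atan2(p_y, p_x) ≈ -127.70°.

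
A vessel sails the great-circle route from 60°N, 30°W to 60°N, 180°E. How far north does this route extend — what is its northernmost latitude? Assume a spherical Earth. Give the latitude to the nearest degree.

The great circle lies in the plane with unit normal n̂ = (p₁ × p₂)/|p₁ × p₂|.
Here n̂_z ≈ -0.148; the vertex latitude is φ_max = arccos|n̂_z| ≈ 81.5°.
Check via Clairaut: cos φ_max = |cos φ₁| · sin C = cos(60.0°)·sin(17.2°) ≈ 0.148, again giving ≈ 81.5°.

≈ 82°N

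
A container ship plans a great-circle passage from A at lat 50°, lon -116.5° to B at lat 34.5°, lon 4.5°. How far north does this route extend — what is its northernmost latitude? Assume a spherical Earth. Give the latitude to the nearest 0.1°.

≈ 62.6°

The great circle lies in the plane with unit normal n̂ = (p₁ × p₂)/|p₁ × p₂|.
Here n̂_z ≈ +0.460; the vertex latitude is φ_max = arccos|n̂_z| ≈ 62.6°.
Check via Clairaut: cos φ_max = |cos φ₁| · sin C = cos(50.0°)·sin(45.7°) ≈ 0.460, again giving ≈ 62.6°.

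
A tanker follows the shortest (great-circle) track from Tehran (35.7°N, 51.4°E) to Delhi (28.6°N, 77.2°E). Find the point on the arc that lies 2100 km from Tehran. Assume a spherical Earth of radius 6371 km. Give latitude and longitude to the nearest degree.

From cos δ = sin φ₁ sin φ₂ + cos φ₁ cos φ₂ cos Δλ, the central angle is δ ≈ 0.399 rad (22.9°). The total great-circle distance is δ·R ≈ 0.399 × 6371 ≈ 2545 km, so the target fraction is f = 2100/2545 ≈ 0.825.
Interpolate at f ≈ 0.825 with slerp weights a = sin((1−f)δ)/sin δ ≈ 0.179, b = sin(fδ)/sin δ ≈ 0.832.
p = a·p₁ + b·p₂ ≈ (0.253, 0.826, 0.503); φ = arcsin(p_z) ≈ 30.21°, λ = atan2(p_y, p_x) ≈ 72.99°.

≈ 30°N, 73°E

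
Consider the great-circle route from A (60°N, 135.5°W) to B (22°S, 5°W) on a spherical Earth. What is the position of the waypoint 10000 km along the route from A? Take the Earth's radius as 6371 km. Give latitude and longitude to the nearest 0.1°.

Convert each endpoint to a unit vector on the sphere (x = cos φ cos λ, y = cos φ sin λ, z = sin φ).
The central angle between the endpoints is δ = arccos(p₁·p₂) ≈ 2.247 rad (128.7°). The total great-circle distance is δ·R ≈ 2.247 × 6371 ≈ 14313 km, so the target fraction is f = 10000/14313 ≈ 0.699.
Interpolate at f ≈ 0.699 with slerp weights a = sin((1−f)δ)/sin δ ≈ 0.803, b = sin(fδ)/sin δ ≈ 1.282.
p = a·p₁ + b·p₂ ≈ (0.898, -0.385, 0.215); φ = arcsin(p_z) ≈ 12.43°, λ = atan2(p_y, p_x) ≈ -23.21°.

≈ (12.4°N, 23.2°W)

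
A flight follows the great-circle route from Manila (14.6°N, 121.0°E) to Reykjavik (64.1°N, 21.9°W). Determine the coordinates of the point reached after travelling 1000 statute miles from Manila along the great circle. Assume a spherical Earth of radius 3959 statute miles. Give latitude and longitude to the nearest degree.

The haversine formula gives a central angle δ ≈ 1.681 rad (96.3°) between the endpoints. The total great-circle distance is δ·R ≈ 1.681 × 3959 ≈ 6657 mi, so the target fraction is f = 1000/6657 ≈ 0.150.
Interpolate at f ≈ 0.150 with slerp weights a = sin((1−f)δ)/sin δ ≈ 0.996, b = sin(fδ)/sin δ ≈ 0.251.
p = a·p₁ + b·p₂ ≈ (-0.395, 0.785, 0.477); φ = arcsin(p_z) ≈ 28.51°, λ = atan2(p_y, p_x) ≈ 116.68°.

≈ 29°N, 117°E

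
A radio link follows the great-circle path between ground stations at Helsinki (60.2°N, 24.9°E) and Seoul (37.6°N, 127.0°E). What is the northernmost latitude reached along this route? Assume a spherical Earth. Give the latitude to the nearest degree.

≈ 65°N

The great circle lies in the plane with unit normal n̂ = (p₁ × p₂)/|p₁ × p₂|.
Here n̂_z ≈ +0.430; the vertex latitude is φ_max = arccos|n̂_z| ≈ 64.5°.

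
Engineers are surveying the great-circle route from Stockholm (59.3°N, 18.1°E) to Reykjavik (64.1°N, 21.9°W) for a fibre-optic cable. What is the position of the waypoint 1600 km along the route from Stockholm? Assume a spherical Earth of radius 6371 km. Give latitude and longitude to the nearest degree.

≈ 64°N, 11°W

Write both endpoints as unit vectors p₁, p₂ with components (cos φ cos λ, cos φ sin λ, sin φ).
The central angle between the endpoints is δ = arccos(p₁·p₂) ≈ 0.335 rad (19.2°). The total great-circle distance is δ·R ≈ 0.335 × 6371 ≈ 2136 km, so the target fraction is f = 1600/2136 ≈ 0.749.
Interpolate at f ≈ 0.749 with slerp weights a = sin((1−f)δ)/sin δ ≈ 0.255, b = sin(fδ)/sin δ ≈ 0.755.
p = a·p₁ + b·p₂ ≈ (0.430, -0.083, 0.899); φ = arcsin(p_z) ≈ 64.03°, λ = atan2(p_y, p_x) ≈ -10.86°.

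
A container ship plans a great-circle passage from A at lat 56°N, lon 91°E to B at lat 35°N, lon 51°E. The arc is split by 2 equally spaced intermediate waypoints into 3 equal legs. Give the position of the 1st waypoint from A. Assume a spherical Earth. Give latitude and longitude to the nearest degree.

≈ lat 51°N, lon 74°E

From cos δ = sin φ₁ sin φ₂ + cos φ₁ cos φ₂ cos Δλ, the central angle is δ ≈ 0.598 rad (34.3°).
Interpolate at f = 1/3 with slerp weights a = sin((1−f)δ)/sin δ ≈ 0.690, b = sin(fδ)/sin δ ≈ 0.352.
p = a·p₁ + b·p₂ ≈ (0.175, 0.609, 0.773); φ = arcsin(p_z) ≈ 50.66°, λ = atan2(p_y, p_x) ≈ 74.01°.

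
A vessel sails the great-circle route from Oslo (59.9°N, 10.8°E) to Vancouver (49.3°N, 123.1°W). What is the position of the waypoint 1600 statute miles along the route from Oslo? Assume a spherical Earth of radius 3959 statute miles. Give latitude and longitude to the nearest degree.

≈ 75°N, 39°W

From cos δ = sin φ₁ sin φ₂ + cos φ₁ cos φ₂ cos Δλ, the central angle is δ ≈ 1.127 rad (64.6°). The total great-circle distance is δ·R ≈ 1.127 × 3959 ≈ 4463 mi, so the target fraction is f = 1600/4463 ≈ 0.359.
Interpolate at f ≈ 0.359 with slerp weights a = sin((1−f)δ)/sin δ ≈ 0.733, b = sin(fδ)/sin δ ≈ 0.435.
p = a·p₁ + b·p₂ ≈ (0.206, -0.169, 0.964); φ = arcsin(p_z) ≈ 74.55°, λ = atan2(p_y, p_x) ≈ -39.38°.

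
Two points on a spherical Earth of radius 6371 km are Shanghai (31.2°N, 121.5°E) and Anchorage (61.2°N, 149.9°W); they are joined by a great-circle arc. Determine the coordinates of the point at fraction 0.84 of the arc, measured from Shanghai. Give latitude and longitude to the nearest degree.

Convert each endpoint to a unit vector on the sphere (x = cos φ cos λ, y = cos φ sin λ, z = sin φ).
The central angle between the endpoints is δ = arccos(p₁·p₂) ≈ 1.088 rad (62.4°).
Interpolate at f = 0.84 with slerp weights a = sin((1−f)δ)/sin δ ≈ 0.196, b = sin(fδ)/sin δ ≈ 0.894.
p = a·p₁ + b·p₂ ≈ (-0.460, -0.073, 0.885); φ = arcsin(p_z) ≈ 62.23°, λ = atan2(p_y, p_x) ≈ -170.94°.

≈ 62°N, 171°W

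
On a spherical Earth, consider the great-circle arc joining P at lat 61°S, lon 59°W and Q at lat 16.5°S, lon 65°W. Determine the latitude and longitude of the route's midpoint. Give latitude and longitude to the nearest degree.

Convert each endpoint to a unit vector on the sphere (x = cos φ cos λ, y = cos φ sin λ, z = sin φ).
The central angle between the endpoints is δ = arccos(p₁·p₂) ≈ 0.780 rad (44.7°).
Interpolate at f = 1/2 with slerp weights a = sin((1−f)δ)/sin δ ≈ 0.541, b = sin(fδ)/sin δ ≈ 0.541.
p = a·p₁ + b·p₂ ≈ (0.354, -0.694, -0.626); φ = arcsin(p_z) ≈ -38.78°, λ = atan2(p_y, p_x) ≈ -62.99°.

≈ lat 39°S, lon 63°W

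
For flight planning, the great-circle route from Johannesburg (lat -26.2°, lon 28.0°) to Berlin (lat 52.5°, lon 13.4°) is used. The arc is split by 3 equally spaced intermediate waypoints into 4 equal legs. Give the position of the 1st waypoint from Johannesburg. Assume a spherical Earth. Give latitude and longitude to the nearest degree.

≈ lat -6°, lon 25°

Convert each endpoint to a unit vector on the sphere (x = cos φ cos λ, y = cos φ sin λ, z = sin φ).
The central angle between the endpoints is δ = arccos(p₁·p₂) ≈ 1.392 rad (79.7°).
Interpolate at f = 1/4 with slerp weights a = sin((1−f)δ)/sin δ ≈ 0.878, b = sin(fδ)/sin δ ≈ 0.346.
p = a·p₁ + b·p₂ ≈ (0.901, 0.419, -0.113); φ = arcsin(p_z) ≈ -6.48°, λ = atan2(p_y, p_x) ≈ 24.93°.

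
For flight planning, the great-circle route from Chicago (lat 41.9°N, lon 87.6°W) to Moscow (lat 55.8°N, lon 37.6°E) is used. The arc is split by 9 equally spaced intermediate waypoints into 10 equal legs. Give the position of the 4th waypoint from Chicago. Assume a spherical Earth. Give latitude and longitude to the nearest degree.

The haversine formula gives a central angle δ ≈ 1.254 rad (71.9°) between the endpoints.
Interpolate at f = 4/10 with slerp weights a = sin((1−f)δ)/sin δ ≈ 0.719, b = sin(fδ)/sin δ ≈ 0.506.
p = a·p₁ + b·p₂ ≈ (0.248, -0.361, 0.899); φ = arcsin(p_z) ≈ 64.02°, λ = atan2(p_y, p_x) ≈ -55.56°.

≈ lat 64°N, lon 56°W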